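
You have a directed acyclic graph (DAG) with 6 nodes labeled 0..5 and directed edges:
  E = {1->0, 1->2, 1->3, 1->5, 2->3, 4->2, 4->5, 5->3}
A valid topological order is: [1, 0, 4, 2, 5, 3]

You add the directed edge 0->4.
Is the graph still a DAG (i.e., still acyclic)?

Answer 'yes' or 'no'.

Given toposort: [1, 0, 4, 2, 5, 3]
Position of 0: index 1; position of 4: index 2
New edge 0->4: forward
Forward edge: respects the existing order. Still a DAG, same toposort still valid.
Still a DAG? yes

Answer: yes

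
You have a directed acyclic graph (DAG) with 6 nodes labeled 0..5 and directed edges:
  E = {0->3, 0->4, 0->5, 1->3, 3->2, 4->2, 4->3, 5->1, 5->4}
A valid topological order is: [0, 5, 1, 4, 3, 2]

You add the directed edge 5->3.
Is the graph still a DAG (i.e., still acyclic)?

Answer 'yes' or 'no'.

Given toposort: [0, 5, 1, 4, 3, 2]
Position of 5: index 1; position of 3: index 4
New edge 5->3: forward
Forward edge: respects the existing order. Still a DAG, same toposort still valid.
Still a DAG? yes

Answer: yes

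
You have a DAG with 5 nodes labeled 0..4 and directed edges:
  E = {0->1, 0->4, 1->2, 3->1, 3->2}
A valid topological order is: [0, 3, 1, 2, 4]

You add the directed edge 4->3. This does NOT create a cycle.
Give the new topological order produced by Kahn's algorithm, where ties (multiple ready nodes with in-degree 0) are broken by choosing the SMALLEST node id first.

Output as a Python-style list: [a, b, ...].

Old toposort: [0, 3, 1, 2, 4]
Added edge: 4->3
Position of 4 (4) > position of 3 (1). Must reorder: 4 must now come before 3.
Run Kahn's algorithm (break ties by smallest node id):
  initial in-degrees: [0, 2, 2, 1, 1]
  ready (indeg=0): [0]
  pop 0: indeg[1]->1; indeg[4]->0 | ready=[4] | order so far=[0]
  pop 4: indeg[3]->0 | ready=[3] | order so far=[0, 4]
  pop 3: indeg[1]->0; indeg[2]->1 | ready=[1] | order so far=[0, 4, 3]
  pop 1: indeg[2]->0 | ready=[2] | order so far=[0, 4, 3, 1]
  pop 2: no out-edges | ready=[] | order so far=[0, 4, 3, 1, 2]
  Result: [0, 4, 3, 1, 2]

Answer: [0, 4, 3, 1, 2]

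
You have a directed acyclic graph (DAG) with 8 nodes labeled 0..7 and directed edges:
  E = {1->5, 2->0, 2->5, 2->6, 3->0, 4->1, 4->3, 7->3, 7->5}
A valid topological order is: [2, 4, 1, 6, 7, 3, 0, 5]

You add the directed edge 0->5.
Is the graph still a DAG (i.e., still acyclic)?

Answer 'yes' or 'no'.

Given toposort: [2, 4, 1, 6, 7, 3, 0, 5]
Position of 0: index 6; position of 5: index 7
New edge 0->5: forward
Forward edge: respects the existing order. Still a DAG, same toposort still valid.
Still a DAG? yes

Answer: yes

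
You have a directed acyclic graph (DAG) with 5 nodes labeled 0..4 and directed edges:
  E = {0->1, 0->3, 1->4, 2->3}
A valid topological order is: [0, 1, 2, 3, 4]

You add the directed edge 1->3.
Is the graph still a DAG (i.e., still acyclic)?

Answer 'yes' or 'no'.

Answer: yes

Derivation:
Given toposort: [0, 1, 2, 3, 4]
Position of 1: index 1; position of 3: index 3
New edge 1->3: forward
Forward edge: respects the existing order. Still a DAG, same toposort still valid.
Still a DAG? yes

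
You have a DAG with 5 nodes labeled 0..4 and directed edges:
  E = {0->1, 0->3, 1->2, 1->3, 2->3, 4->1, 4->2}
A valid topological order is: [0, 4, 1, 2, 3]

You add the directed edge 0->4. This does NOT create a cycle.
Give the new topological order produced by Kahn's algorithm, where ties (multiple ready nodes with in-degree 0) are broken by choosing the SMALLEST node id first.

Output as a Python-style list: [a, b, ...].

Answer: [0, 4, 1, 2, 3]

Derivation:
Old toposort: [0, 4, 1, 2, 3]
Added edge: 0->4
Position of 0 (0) < position of 4 (1). Old order still valid.
Run Kahn's algorithm (break ties by smallest node id):
  initial in-degrees: [0, 2, 2, 3, 1]
  ready (indeg=0): [0]
  pop 0: indeg[1]->1; indeg[3]->2; indeg[4]->0 | ready=[4] | order so far=[0]
  pop 4: indeg[1]->0; indeg[2]->1 | ready=[1] | order so far=[0, 4]
  pop 1: indeg[2]->0; indeg[3]->1 | ready=[2] | order so far=[0, 4, 1]
  pop 2: indeg[3]->0 | ready=[3] | order so far=[0, 4, 1, 2]
  pop 3: no out-edges | ready=[] | order so far=[0, 4, 1, 2, 3]
  Result: [0, 4, 1, 2, 3]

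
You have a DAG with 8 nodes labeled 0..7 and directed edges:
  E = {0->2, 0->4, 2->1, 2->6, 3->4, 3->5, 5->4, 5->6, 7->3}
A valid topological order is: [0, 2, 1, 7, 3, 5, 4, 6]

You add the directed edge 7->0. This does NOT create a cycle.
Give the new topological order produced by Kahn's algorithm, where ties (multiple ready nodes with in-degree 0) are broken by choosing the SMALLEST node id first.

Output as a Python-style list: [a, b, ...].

Answer: [7, 0, 2, 1, 3, 5, 4, 6]

Derivation:
Old toposort: [0, 2, 1, 7, 3, 5, 4, 6]
Added edge: 7->0
Position of 7 (3) > position of 0 (0). Must reorder: 7 must now come before 0.
Run Kahn's algorithm (break ties by smallest node id):
  initial in-degrees: [1, 1, 1, 1, 3, 1, 2, 0]
  ready (indeg=0): [7]
  pop 7: indeg[0]->0; indeg[3]->0 | ready=[0, 3] | order so far=[7]
  pop 0: indeg[2]->0; indeg[4]->2 | ready=[2, 3] | order so far=[7, 0]
  pop 2: indeg[1]->0; indeg[6]->1 | ready=[1, 3] | order so far=[7, 0, 2]
  pop 1: no out-edges | ready=[3] | order so far=[7, 0, 2, 1]
  pop 3: indeg[4]->1; indeg[5]->0 | ready=[5] | order so far=[7, 0, 2, 1, 3]
  pop 5: indeg[4]->0; indeg[6]->0 | ready=[4, 6] | order so far=[7, 0, 2, 1, 3, 5]
  pop 4: no out-edges | ready=[6] | order so far=[7, 0, 2, 1, 3, 5, 4]
  pop 6: no out-edges | ready=[] | order so far=[7, 0, 2, 1, 3, 5, 4, 6]
  Result: [7, 0, 2, 1, 3, 5, 4, 6]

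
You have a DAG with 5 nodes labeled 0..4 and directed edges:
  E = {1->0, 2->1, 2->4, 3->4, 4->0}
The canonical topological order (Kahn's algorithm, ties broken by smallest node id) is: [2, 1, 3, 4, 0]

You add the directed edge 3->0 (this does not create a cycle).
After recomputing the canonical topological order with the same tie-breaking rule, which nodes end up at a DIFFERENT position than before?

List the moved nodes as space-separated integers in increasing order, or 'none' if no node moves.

Answer: none

Derivation:
Old toposort: [2, 1, 3, 4, 0]
Added edge 3->0
Recompute Kahn (smallest-id tiebreak):
  initial in-degrees: [3, 1, 0, 0, 2]
  ready (indeg=0): [2, 3]
  pop 2: indeg[1]->0; indeg[4]->1 | ready=[1, 3] | order so far=[2]
  pop 1: indeg[0]->2 | ready=[3] | order so far=[2, 1]
  pop 3: indeg[0]->1; indeg[4]->0 | ready=[4] | order so far=[2, 1, 3]
  pop 4: indeg[0]->0 | ready=[0] | order so far=[2, 1, 3, 4]
  pop 0: no out-edges | ready=[] | order so far=[2, 1, 3, 4, 0]
New canonical toposort: [2, 1, 3, 4, 0]
Compare positions:
  Node 0: index 4 -> 4 (same)
  Node 1: index 1 -> 1 (same)
  Node 2: index 0 -> 0 (same)
  Node 3: index 2 -> 2 (same)
  Node 4: index 3 -> 3 (same)
Nodes that changed position: none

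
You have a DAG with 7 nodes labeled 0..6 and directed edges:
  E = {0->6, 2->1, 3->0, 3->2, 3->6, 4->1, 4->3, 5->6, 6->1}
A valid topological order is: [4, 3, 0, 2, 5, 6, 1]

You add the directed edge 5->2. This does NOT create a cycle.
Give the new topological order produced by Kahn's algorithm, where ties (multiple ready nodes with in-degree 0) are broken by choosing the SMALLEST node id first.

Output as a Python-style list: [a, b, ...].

Old toposort: [4, 3, 0, 2, 5, 6, 1]
Added edge: 5->2
Position of 5 (4) > position of 2 (3). Must reorder: 5 must now come before 2.
Run Kahn's algorithm (break ties by smallest node id):
  initial in-degrees: [1, 3, 2, 1, 0, 0, 3]
  ready (indeg=0): [4, 5]
  pop 4: indeg[1]->2; indeg[3]->0 | ready=[3, 5] | order so far=[4]
  pop 3: indeg[0]->0; indeg[2]->1; indeg[6]->2 | ready=[0, 5] | order so far=[4, 3]
  pop 0: indeg[6]->1 | ready=[5] | order so far=[4, 3, 0]
  pop 5: indeg[2]->0; indeg[6]->0 | ready=[2, 6] | order so far=[4, 3, 0, 5]
  pop 2: indeg[1]->1 | ready=[6] | order so far=[4, 3, 0, 5, 2]
  pop 6: indeg[1]->0 | ready=[1] | order so far=[4, 3, 0, 5, 2, 6]
  pop 1: no out-edges | ready=[] | order so far=[4, 3, 0, 5, 2, 6, 1]
  Result: [4, 3, 0, 5, 2, 6, 1]

Answer: [4, 3, 0, 5, 2, 6, 1]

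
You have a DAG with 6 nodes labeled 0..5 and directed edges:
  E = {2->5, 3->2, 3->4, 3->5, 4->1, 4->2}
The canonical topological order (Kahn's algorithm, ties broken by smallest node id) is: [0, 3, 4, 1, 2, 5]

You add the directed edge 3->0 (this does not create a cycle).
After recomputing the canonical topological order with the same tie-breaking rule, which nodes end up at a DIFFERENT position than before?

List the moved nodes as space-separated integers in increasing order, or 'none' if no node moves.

Answer: 0 3

Derivation:
Old toposort: [0, 3, 4, 1, 2, 5]
Added edge 3->0
Recompute Kahn (smallest-id tiebreak):
  initial in-degrees: [1, 1, 2, 0, 1, 2]
  ready (indeg=0): [3]
  pop 3: indeg[0]->0; indeg[2]->1; indeg[4]->0; indeg[5]->1 | ready=[0, 4] | order so far=[3]
  pop 0: no out-edges | ready=[4] | order so far=[3, 0]
  pop 4: indeg[1]->0; indeg[2]->0 | ready=[1, 2] | order so far=[3, 0, 4]
  pop 1: no out-edges | ready=[2] | order so far=[3, 0, 4, 1]
  pop 2: indeg[5]->0 | ready=[5] | order so far=[3, 0, 4, 1, 2]
  pop 5: no out-edges | ready=[] | order so far=[3, 0, 4, 1, 2, 5]
New canonical toposort: [3, 0, 4, 1, 2, 5]
Compare positions:
  Node 0: index 0 -> 1 (moved)
  Node 1: index 3 -> 3 (same)
  Node 2: index 4 -> 4 (same)
  Node 3: index 1 -> 0 (moved)
  Node 4: index 2 -> 2 (same)
  Node 5: index 5 -> 5 (same)
Nodes that changed position: 0 3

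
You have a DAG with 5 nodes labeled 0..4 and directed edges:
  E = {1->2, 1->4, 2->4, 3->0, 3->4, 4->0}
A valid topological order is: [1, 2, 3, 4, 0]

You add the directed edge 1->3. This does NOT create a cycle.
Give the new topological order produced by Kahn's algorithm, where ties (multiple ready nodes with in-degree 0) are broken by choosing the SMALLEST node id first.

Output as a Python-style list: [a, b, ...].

Answer: [1, 2, 3, 4, 0]

Derivation:
Old toposort: [1, 2, 3, 4, 0]
Added edge: 1->3
Position of 1 (0) < position of 3 (2). Old order still valid.
Run Kahn's algorithm (break ties by smallest node id):
  initial in-degrees: [2, 0, 1, 1, 3]
  ready (indeg=0): [1]
  pop 1: indeg[2]->0; indeg[3]->0; indeg[4]->2 | ready=[2, 3] | order so far=[1]
  pop 2: indeg[4]->1 | ready=[3] | order so far=[1, 2]
  pop 3: indeg[0]->1; indeg[4]->0 | ready=[4] | order so far=[1, 2, 3]
  pop 4: indeg[0]->0 | ready=[0] | order so far=[1, 2, 3, 4]
  pop 0: no out-edges | ready=[] | order so far=[1, 2, 3, 4, 0]
  Result: [1, 2, 3, 4, 0]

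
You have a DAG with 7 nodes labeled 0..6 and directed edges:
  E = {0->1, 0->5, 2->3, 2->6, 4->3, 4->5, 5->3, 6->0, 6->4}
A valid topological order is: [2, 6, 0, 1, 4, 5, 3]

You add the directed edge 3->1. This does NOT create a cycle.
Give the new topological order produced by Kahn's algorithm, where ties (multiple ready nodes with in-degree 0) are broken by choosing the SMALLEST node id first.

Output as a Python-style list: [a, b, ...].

Answer: [2, 6, 0, 4, 5, 3, 1]

Derivation:
Old toposort: [2, 6, 0, 1, 4, 5, 3]
Added edge: 3->1
Position of 3 (6) > position of 1 (3). Must reorder: 3 must now come before 1.
Run Kahn's algorithm (break ties by smallest node id):
  initial in-degrees: [1, 2, 0, 3, 1, 2, 1]
  ready (indeg=0): [2]
  pop 2: indeg[3]->2; indeg[6]->0 | ready=[6] | order so far=[2]
  pop 6: indeg[0]->0; indeg[4]->0 | ready=[0, 4] | order so far=[2, 6]
  pop 0: indeg[1]->1; indeg[5]->1 | ready=[4] | order so far=[2, 6, 0]
  pop 4: indeg[3]->1; indeg[5]->0 | ready=[5] | order so far=[2, 6, 0, 4]
  pop 5: indeg[3]->0 | ready=[3] | order so far=[2, 6, 0, 4, 5]
  pop 3: indeg[1]->0 | ready=[1] | order so far=[2, 6, 0, 4, 5, 3]
  pop 1: no out-edges | ready=[] | order so far=[2, 6, 0, 4, 5, 3, 1]
  Result: [2, 6, 0, 4, 5, 3, 1]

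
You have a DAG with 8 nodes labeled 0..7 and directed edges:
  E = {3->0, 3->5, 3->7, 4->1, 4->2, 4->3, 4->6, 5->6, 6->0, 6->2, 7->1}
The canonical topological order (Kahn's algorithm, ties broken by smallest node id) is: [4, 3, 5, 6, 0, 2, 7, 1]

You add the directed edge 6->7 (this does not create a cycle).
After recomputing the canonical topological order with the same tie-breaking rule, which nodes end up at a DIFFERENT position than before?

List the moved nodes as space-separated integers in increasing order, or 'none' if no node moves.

Answer: none

Derivation:
Old toposort: [4, 3, 5, 6, 0, 2, 7, 1]
Added edge 6->7
Recompute Kahn (smallest-id tiebreak):
  initial in-degrees: [2, 2, 2, 1, 0, 1, 2, 2]
  ready (indeg=0): [4]
  pop 4: indeg[1]->1; indeg[2]->1; indeg[3]->0; indeg[6]->1 | ready=[3] | order so far=[4]
  pop 3: indeg[0]->1; indeg[5]->0; indeg[7]->1 | ready=[5] | order so far=[4, 3]
  pop 5: indeg[6]->0 | ready=[6] | order so far=[4, 3, 5]
  pop 6: indeg[0]->0; indeg[2]->0; indeg[7]->0 | ready=[0, 2, 7] | order so far=[4, 3, 5, 6]
  pop 0: no out-edges | ready=[2, 7] | order so far=[4, 3, 5, 6, 0]
  pop 2: no out-edges | ready=[7] | order so far=[4, 3, 5, 6, 0, 2]
  pop 7: indeg[1]->0 | ready=[1] | order so far=[4, 3, 5, 6, 0, 2, 7]
  pop 1: no out-edges | ready=[] | order so far=[4, 3, 5, 6, 0, 2, 7, 1]
New canonical toposort: [4, 3, 5, 6, 0, 2, 7, 1]
Compare positions:
  Node 0: index 4 -> 4 (same)
  Node 1: index 7 -> 7 (same)
  Node 2: index 5 -> 5 (same)
  Node 3: index 1 -> 1 (same)
  Node 4: index 0 -> 0 (same)
  Node 5: index 2 -> 2 (same)
  Node 6: index 3 -> 3 (same)
  Node 7: index 6 -> 6 (same)
Nodes that changed position: none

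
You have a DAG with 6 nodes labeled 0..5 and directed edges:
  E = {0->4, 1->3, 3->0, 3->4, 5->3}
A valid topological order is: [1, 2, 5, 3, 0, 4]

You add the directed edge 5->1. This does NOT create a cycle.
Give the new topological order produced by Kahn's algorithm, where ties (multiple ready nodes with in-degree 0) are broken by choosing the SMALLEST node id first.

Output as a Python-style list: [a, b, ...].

Answer: [2, 5, 1, 3, 0, 4]

Derivation:
Old toposort: [1, 2, 5, 3, 0, 4]
Added edge: 5->1
Position of 5 (2) > position of 1 (0). Must reorder: 5 must now come before 1.
Run Kahn's algorithm (break ties by smallest node id):
  initial in-degrees: [1, 1, 0, 2, 2, 0]
  ready (indeg=0): [2, 5]
  pop 2: no out-edges | ready=[5] | order so far=[2]
  pop 5: indeg[1]->0; indeg[3]->1 | ready=[1] | order so far=[2, 5]
  pop 1: indeg[3]->0 | ready=[3] | order so far=[2, 5, 1]
  pop 3: indeg[0]->0; indeg[4]->1 | ready=[0] | order so far=[2, 5, 1, 3]
  pop 0: indeg[4]->0 | ready=[4] | order so far=[2, 5, 1, 3, 0]
  pop 4: no out-edges | ready=[] | order so far=[2, 5, 1, 3, 0, 4]
  Result: [2, 5, 1, 3, 0, 4]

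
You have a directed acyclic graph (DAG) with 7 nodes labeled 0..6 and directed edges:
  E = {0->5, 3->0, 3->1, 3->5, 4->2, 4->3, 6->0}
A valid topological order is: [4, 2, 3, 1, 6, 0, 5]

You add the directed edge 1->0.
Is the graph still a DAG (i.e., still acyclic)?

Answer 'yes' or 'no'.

Answer: yes

Derivation:
Given toposort: [4, 2, 3, 1, 6, 0, 5]
Position of 1: index 3; position of 0: index 5
New edge 1->0: forward
Forward edge: respects the existing order. Still a DAG, same toposort still valid.
Still a DAG? yes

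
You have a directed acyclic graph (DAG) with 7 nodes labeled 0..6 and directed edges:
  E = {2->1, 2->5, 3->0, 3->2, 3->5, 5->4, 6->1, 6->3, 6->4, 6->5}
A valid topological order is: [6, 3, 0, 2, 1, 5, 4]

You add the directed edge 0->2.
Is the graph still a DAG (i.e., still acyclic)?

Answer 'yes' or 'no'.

Answer: yes

Derivation:
Given toposort: [6, 3, 0, 2, 1, 5, 4]
Position of 0: index 2; position of 2: index 3
New edge 0->2: forward
Forward edge: respects the existing order. Still a DAG, same toposort still valid.
Still a DAG? yes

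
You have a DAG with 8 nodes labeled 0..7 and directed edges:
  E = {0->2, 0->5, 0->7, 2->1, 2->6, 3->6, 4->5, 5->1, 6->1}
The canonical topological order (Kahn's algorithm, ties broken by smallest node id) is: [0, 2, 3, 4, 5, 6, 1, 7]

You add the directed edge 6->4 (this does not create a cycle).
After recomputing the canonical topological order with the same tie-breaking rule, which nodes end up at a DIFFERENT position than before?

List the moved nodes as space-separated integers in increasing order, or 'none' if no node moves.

Answer: 4 5 6

Derivation:
Old toposort: [0, 2, 3, 4, 5, 6, 1, 7]
Added edge 6->4
Recompute Kahn (smallest-id tiebreak):
  initial in-degrees: [0, 3, 1, 0, 1, 2, 2, 1]
  ready (indeg=0): [0, 3]
  pop 0: indeg[2]->0; indeg[5]->1; indeg[7]->0 | ready=[2, 3, 7] | order so far=[0]
  pop 2: indeg[1]->2; indeg[6]->1 | ready=[3, 7] | order so far=[0, 2]
  pop 3: indeg[6]->0 | ready=[6, 7] | order so far=[0, 2, 3]
  pop 6: indeg[1]->1; indeg[4]->0 | ready=[4, 7] | order so far=[0, 2, 3, 6]
  pop 4: indeg[5]->0 | ready=[5, 7] | order so far=[0, 2, 3, 6, 4]
  pop 5: indeg[1]->0 | ready=[1, 7] | order so far=[0, 2, 3, 6, 4, 5]
  pop 1: no out-edges | ready=[7] | order so far=[0, 2, 3, 6, 4, 5, 1]
  pop 7: no out-edges | ready=[] | order so far=[0, 2, 3, 6, 4, 5, 1, 7]
New canonical toposort: [0, 2, 3, 6, 4, 5, 1, 7]
Compare positions:
  Node 0: index 0 -> 0 (same)
  Node 1: index 6 -> 6 (same)
  Node 2: index 1 -> 1 (same)
  Node 3: index 2 -> 2 (same)
  Node 4: index 3 -> 4 (moved)
  Node 5: index 4 -> 5 (moved)
  Node 6: index 5 -> 3 (moved)
  Node 7: index 7 -> 7 (same)
Nodes that changed position: 4 5 6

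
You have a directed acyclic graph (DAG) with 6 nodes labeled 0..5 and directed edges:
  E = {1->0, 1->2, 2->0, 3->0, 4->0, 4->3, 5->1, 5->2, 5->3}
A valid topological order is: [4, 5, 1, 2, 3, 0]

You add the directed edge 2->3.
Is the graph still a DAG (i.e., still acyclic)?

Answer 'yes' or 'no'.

Answer: yes

Derivation:
Given toposort: [4, 5, 1, 2, 3, 0]
Position of 2: index 3; position of 3: index 4
New edge 2->3: forward
Forward edge: respects the existing order. Still a DAG, same toposort still valid.
Still a DAG? yes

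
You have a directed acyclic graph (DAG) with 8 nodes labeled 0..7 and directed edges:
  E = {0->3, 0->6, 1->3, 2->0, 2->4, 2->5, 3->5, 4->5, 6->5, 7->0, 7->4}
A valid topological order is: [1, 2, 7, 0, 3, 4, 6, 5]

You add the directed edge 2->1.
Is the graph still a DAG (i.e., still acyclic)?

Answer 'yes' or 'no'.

Given toposort: [1, 2, 7, 0, 3, 4, 6, 5]
Position of 2: index 1; position of 1: index 0
New edge 2->1: backward (u after v in old order)
Backward edge: old toposort is now invalid. Check if this creates a cycle.
Does 1 already reach 2? Reachable from 1: [1, 3, 5]. NO -> still a DAG (reorder needed).
Still a DAG? yes

Answer: yes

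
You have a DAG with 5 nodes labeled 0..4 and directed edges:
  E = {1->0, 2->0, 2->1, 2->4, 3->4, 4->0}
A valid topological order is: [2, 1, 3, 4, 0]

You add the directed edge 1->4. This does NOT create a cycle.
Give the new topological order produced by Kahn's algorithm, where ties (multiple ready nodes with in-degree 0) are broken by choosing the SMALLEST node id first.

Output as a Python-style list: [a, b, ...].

Answer: [2, 1, 3, 4, 0]

Derivation:
Old toposort: [2, 1, 3, 4, 0]
Added edge: 1->4
Position of 1 (1) < position of 4 (3). Old order still valid.
Run Kahn's algorithm (break ties by smallest node id):
  initial in-degrees: [3, 1, 0, 0, 3]
  ready (indeg=0): [2, 3]
  pop 2: indeg[0]->2; indeg[1]->0; indeg[4]->2 | ready=[1, 3] | order so far=[2]
  pop 1: indeg[0]->1; indeg[4]->1 | ready=[3] | order so far=[2, 1]
  pop 3: indeg[4]->0 | ready=[4] | order so far=[2, 1, 3]
  pop 4: indeg[0]->0 | ready=[0] | order so far=[2, 1, 3, 4]
  pop 0: no out-edges | ready=[] | order so far=[2, 1, 3, 4, 0]
  Result: [2, 1, 3, 4, 0]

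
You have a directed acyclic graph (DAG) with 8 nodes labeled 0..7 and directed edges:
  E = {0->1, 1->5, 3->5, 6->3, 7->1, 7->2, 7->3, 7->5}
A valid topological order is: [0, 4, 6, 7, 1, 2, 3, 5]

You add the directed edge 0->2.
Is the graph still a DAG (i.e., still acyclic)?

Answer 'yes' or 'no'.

Answer: yes

Derivation:
Given toposort: [0, 4, 6, 7, 1, 2, 3, 5]
Position of 0: index 0; position of 2: index 5
New edge 0->2: forward
Forward edge: respects the existing order. Still a DAG, same toposort still valid.
Still a DAG? yes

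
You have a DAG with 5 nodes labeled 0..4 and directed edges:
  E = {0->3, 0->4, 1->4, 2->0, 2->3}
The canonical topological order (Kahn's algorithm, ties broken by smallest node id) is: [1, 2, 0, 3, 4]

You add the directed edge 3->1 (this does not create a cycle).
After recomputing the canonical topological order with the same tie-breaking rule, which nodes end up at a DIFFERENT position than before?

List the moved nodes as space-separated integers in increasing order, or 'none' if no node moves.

Old toposort: [1, 2, 0, 3, 4]
Added edge 3->1
Recompute Kahn (smallest-id tiebreak):
  initial in-degrees: [1, 1, 0, 2, 2]
  ready (indeg=0): [2]
  pop 2: indeg[0]->0; indeg[3]->1 | ready=[0] | order so far=[2]
  pop 0: indeg[3]->0; indeg[4]->1 | ready=[3] | order so far=[2, 0]
  pop 3: indeg[1]->0 | ready=[1] | order so far=[2, 0, 3]
  pop 1: indeg[4]->0 | ready=[4] | order so far=[2, 0, 3, 1]
  pop 4: no out-edges | ready=[] | order so far=[2, 0, 3, 1, 4]
New canonical toposort: [2, 0, 3, 1, 4]
Compare positions:
  Node 0: index 2 -> 1 (moved)
  Node 1: index 0 -> 3 (moved)
  Node 2: index 1 -> 0 (moved)
  Node 3: index 3 -> 2 (moved)
  Node 4: index 4 -> 4 (same)
Nodes that changed position: 0 1 2 3

Answer: 0 1 2 3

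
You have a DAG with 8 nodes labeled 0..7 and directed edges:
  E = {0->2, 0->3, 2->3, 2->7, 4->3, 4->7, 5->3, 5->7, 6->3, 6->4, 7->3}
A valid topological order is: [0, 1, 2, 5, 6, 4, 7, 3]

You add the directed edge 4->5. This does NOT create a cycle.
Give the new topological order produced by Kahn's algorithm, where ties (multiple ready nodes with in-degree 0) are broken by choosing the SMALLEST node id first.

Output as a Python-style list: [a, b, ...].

Old toposort: [0, 1, 2, 5, 6, 4, 7, 3]
Added edge: 4->5
Position of 4 (5) > position of 5 (3). Must reorder: 4 must now come before 5.
Run Kahn's algorithm (break ties by smallest node id):
  initial in-degrees: [0, 0, 1, 6, 1, 1, 0, 3]
  ready (indeg=0): [0, 1, 6]
  pop 0: indeg[2]->0; indeg[3]->5 | ready=[1, 2, 6] | order so far=[0]
  pop 1: no out-edges | ready=[2, 6] | order so far=[0, 1]
  pop 2: indeg[3]->4; indeg[7]->2 | ready=[6] | order so far=[0, 1, 2]
  pop 6: indeg[3]->3; indeg[4]->0 | ready=[4] | order so far=[0, 1, 2, 6]
  pop 4: indeg[3]->2; indeg[5]->0; indeg[7]->1 | ready=[5] | order so far=[0, 1, 2, 6, 4]
  pop 5: indeg[3]->1; indeg[7]->0 | ready=[7] | order so far=[0, 1, 2, 6, 4, 5]
  pop 7: indeg[3]->0 | ready=[3] | order so far=[0, 1, 2, 6, 4, 5, 7]
  pop 3: no out-edges | ready=[] | order so far=[0, 1, 2, 6, 4, 5, 7, 3]
  Result: [0, 1, 2, 6, 4, 5, 7, 3]

Answer: [0, 1, 2, 6, 4, 5, 7, 3]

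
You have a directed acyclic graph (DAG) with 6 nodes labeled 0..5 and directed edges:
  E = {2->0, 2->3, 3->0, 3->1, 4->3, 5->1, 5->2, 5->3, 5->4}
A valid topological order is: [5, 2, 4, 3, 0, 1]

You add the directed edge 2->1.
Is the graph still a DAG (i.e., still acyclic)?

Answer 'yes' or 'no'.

Given toposort: [5, 2, 4, 3, 0, 1]
Position of 2: index 1; position of 1: index 5
New edge 2->1: forward
Forward edge: respects the existing order. Still a DAG, same toposort still valid.
Still a DAG? yes

Answer: yes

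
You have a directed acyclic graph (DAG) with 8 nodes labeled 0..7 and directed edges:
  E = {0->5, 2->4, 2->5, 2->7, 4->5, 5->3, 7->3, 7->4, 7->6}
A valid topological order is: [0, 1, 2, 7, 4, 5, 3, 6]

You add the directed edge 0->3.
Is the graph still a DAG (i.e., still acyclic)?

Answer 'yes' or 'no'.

Given toposort: [0, 1, 2, 7, 4, 5, 3, 6]
Position of 0: index 0; position of 3: index 6
New edge 0->3: forward
Forward edge: respects the existing order. Still a DAG, same toposort still valid.
Still a DAG? yes

Answer: yes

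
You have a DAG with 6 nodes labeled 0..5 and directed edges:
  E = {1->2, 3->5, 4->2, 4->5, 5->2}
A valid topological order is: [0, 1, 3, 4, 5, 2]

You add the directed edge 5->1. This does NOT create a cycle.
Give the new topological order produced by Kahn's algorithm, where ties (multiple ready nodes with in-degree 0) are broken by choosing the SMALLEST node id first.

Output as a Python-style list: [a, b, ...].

Old toposort: [0, 1, 3, 4, 5, 2]
Added edge: 5->1
Position of 5 (4) > position of 1 (1). Must reorder: 5 must now come before 1.
Run Kahn's algorithm (break ties by smallest node id):
  initial in-degrees: [0, 1, 3, 0, 0, 2]
  ready (indeg=0): [0, 3, 4]
  pop 0: no out-edges | ready=[3, 4] | order so far=[0]
  pop 3: indeg[5]->1 | ready=[4] | order so far=[0, 3]
  pop 4: indeg[2]->2; indeg[5]->0 | ready=[5] | order so far=[0, 3, 4]
  pop 5: indeg[1]->0; indeg[2]->1 | ready=[1] | order so far=[0, 3, 4, 5]
  pop 1: indeg[2]->0 | ready=[2] | order so far=[0, 3, 4, 5, 1]
  pop 2: no out-edges | ready=[] | order so far=[0, 3, 4, 5, 1, 2]
  Result: [0, 3, 4, 5, 1, 2]

Answer: [0, 3, 4, 5, 1, 2]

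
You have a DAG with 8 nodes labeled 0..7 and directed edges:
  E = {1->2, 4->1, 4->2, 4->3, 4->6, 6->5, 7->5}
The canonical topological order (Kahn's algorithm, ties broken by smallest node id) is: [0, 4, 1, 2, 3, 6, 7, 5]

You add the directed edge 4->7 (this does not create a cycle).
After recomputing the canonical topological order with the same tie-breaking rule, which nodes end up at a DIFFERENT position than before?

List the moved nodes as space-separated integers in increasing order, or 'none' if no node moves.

Answer: none

Derivation:
Old toposort: [0, 4, 1, 2, 3, 6, 7, 5]
Added edge 4->7
Recompute Kahn (smallest-id tiebreak):
  initial in-degrees: [0, 1, 2, 1, 0, 2, 1, 1]
  ready (indeg=0): [0, 4]
  pop 0: no out-edges | ready=[4] | order so far=[0]
  pop 4: indeg[1]->0; indeg[2]->1; indeg[3]->0; indeg[6]->0; indeg[7]->0 | ready=[1, 3, 6, 7] | order so far=[0, 4]
  pop 1: indeg[2]->0 | ready=[2, 3, 6, 7] | order so far=[0, 4, 1]
  pop 2: no out-edges | ready=[3, 6, 7] | order so far=[0, 4, 1, 2]
  pop 3: no out-edges | ready=[6, 7] | order so far=[0, 4, 1, 2, 3]
  pop 6: indeg[5]->1 | ready=[7] | order so far=[0, 4, 1, 2, 3, 6]
  pop 7: indeg[5]->0 | ready=[5] | order so far=[0, 4, 1, 2, 3, 6, 7]
  pop 5: no out-edges | ready=[] | order so far=[0, 4, 1, 2, 3, 6, 7, 5]
New canonical toposort: [0, 4, 1, 2, 3, 6, 7, 5]
Compare positions:
  Node 0: index 0 -> 0 (same)
  Node 1: index 2 -> 2 (same)
  Node 2: index 3 -> 3 (same)
  Node 3: index 4 -> 4 (same)
  Node 4: index 1 -> 1 (same)
  Node 5: index 7 -> 7 (same)
  Node 6: index 5 -> 5 (same)
  Node 7: index 6 -> 6 (same)
Nodes that changed position: none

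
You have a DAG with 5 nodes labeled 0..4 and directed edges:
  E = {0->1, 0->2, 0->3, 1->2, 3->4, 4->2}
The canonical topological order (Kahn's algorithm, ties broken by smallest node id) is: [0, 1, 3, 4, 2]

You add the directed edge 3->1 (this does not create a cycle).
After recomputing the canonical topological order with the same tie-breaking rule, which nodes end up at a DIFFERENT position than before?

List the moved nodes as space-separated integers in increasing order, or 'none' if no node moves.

Old toposort: [0, 1, 3, 4, 2]
Added edge 3->1
Recompute Kahn (smallest-id tiebreak):
  initial in-degrees: [0, 2, 3, 1, 1]
  ready (indeg=0): [0]
  pop 0: indeg[1]->1; indeg[2]->2; indeg[3]->0 | ready=[3] | order so far=[0]
  pop 3: indeg[1]->0; indeg[4]->0 | ready=[1, 4] | order so far=[0, 3]
  pop 1: indeg[2]->1 | ready=[4] | order so far=[0, 3, 1]
  pop 4: indeg[2]->0 | ready=[2] | order so far=[0, 3, 1, 4]
  pop 2: no out-edges | ready=[] | order so far=[0, 3, 1, 4, 2]
New canonical toposort: [0, 3, 1, 4, 2]
Compare positions:
  Node 0: index 0 -> 0 (same)
  Node 1: index 1 -> 2 (moved)
  Node 2: index 4 -> 4 (same)
  Node 3: index 2 -> 1 (moved)
  Node 4: index 3 -> 3 (same)
Nodes that changed position: 1 3

Answer: 1 3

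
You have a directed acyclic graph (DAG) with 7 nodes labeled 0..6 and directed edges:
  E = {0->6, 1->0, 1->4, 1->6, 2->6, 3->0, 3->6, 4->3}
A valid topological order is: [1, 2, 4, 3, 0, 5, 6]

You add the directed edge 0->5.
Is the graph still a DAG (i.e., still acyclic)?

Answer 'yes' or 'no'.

Answer: yes

Derivation:
Given toposort: [1, 2, 4, 3, 0, 5, 6]
Position of 0: index 4; position of 5: index 5
New edge 0->5: forward
Forward edge: respects the existing order. Still a DAG, same toposort still valid.
Still a DAG? yes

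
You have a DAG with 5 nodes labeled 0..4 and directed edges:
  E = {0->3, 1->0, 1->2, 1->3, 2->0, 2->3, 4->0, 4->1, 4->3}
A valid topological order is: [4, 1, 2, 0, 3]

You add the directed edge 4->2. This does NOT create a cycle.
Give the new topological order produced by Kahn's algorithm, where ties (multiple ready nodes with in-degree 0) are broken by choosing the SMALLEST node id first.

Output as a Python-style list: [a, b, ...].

Answer: [4, 1, 2, 0, 3]

Derivation:
Old toposort: [4, 1, 2, 0, 3]
Added edge: 4->2
Position of 4 (0) < position of 2 (2). Old order still valid.
Run Kahn's algorithm (break ties by smallest node id):
  initial in-degrees: [3, 1, 2, 4, 0]
  ready (indeg=0): [4]
  pop 4: indeg[0]->2; indeg[1]->0; indeg[2]->1; indeg[3]->3 | ready=[1] | order so far=[4]
  pop 1: indeg[0]->1; indeg[2]->0; indeg[3]->2 | ready=[2] | order so far=[4, 1]
  pop 2: indeg[0]->0; indeg[3]->1 | ready=[0] | order so far=[4, 1, 2]
  pop 0: indeg[3]->0 | ready=[3] | order so far=[4, 1, 2, 0]
  pop 3: no out-edges | ready=[] | order so far=[4, 1, 2, 0, 3]
  Result: [4, 1, 2, 0, 3]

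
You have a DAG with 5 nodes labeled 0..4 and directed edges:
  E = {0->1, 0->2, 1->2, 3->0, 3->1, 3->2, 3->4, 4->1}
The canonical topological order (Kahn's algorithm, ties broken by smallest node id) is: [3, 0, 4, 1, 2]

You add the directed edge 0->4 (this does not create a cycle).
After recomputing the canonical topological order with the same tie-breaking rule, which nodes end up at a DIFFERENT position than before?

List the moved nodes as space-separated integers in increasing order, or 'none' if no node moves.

Answer: none

Derivation:
Old toposort: [3, 0, 4, 1, 2]
Added edge 0->4
Recompute Kahn (smallest-id tiebreak):
  initial in-degrees: [1, 3, 3, 0, 2]
  ready (indeg=0): [3]
  pop 3: indeg[0]->0; indeg[1]->2; indeg[2]->2; indeg[4]->1 | ready=[0] | order so far=[3]
  pop 0: indeg[1]->1; indeg[2]->1; indeg[4]->0 | ready=[4] | order so far=[3, 0]
  pop 4: indeg[1]->0 | ready=[1] | order so far=[3, 0, 4]
  pop 1: indeg[2]->0 | ready=[2] | order so far=[3, 0, 4, 1]
  pop 2: no out-edges | ready=[] | order so far=[3, 0, 4, 1, 2]
New canonical toposort: [3, 0, 4, 1, 2]
Compare positions:
  Node 0: index 1 -> 1 (same)
  Node 1: index 3 -> 3 (same)
  Node 2: index 4 -> 4 (same)
  Node 3: index 0 -> 0 (same)
  Node 4: index 2 -> 2 (same)
Nodes that changed position: none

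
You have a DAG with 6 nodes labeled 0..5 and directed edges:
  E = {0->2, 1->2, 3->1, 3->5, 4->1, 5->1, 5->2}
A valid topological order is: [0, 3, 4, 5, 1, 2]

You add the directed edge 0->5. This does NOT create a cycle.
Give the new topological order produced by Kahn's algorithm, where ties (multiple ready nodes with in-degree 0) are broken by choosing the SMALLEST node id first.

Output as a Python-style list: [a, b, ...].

Answer: [0, 3, 4, 5, 1, 2]

Derivation:
Old toposort: [0, 3, 4, 5, 1, 2]
Added edge: 0->5
Position of 0 (0) < position of 5 (3). Old order still valid.
Run Kahn's algorithm (break ties by smallest node id):
  initial in-degrees: [0, 3, 3, 0, 0, 2]
  ready (indeg=0): [0, 3, 4]
  pop 0: indeg[2]->2; indeg[5]->1 | ready=[3, 4] | order so far=[0]
  pop 3: indeg[1]->2; indeg[5]->0 | ready=[4, 5] | order so far=[0, 3]
  pop 4: indeg[1]->1 | ready=[5] | order so far=[0, 3, 4]
  pop 5: indeg[1]->0; indeg[2]->1 | ready=[1] | order so far=[0, 3, 4, 5]
  pop 1: indeg[2]->0 | ready=[2] | order so far=[0, 3, 4, 5, 1]
  pop 2: no out-edges | ready=[] | order so far=[0, 3, 4, 5, 1, 2]
  Result: [0, 3, 4, 5, 1, 2]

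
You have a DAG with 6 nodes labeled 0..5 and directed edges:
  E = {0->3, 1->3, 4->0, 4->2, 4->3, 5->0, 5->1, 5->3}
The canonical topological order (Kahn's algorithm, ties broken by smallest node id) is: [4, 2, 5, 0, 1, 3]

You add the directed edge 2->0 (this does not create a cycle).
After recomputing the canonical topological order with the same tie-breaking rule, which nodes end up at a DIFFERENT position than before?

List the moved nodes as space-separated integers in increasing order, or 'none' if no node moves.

Old toposort: [4, 2, 5, 0, 1, 3]
Added edge 2->0
Recompute Kahn (smallest-id tiebreak):
  initial in-degrees: [3, 1, 1, 4, 0, 0]
  ready (indeg=0): [4, 5]
  pop 4: indeg[0]->2; indeg[2]->0; indeg[3]->3 | ready=[2, 5] | order so far=[4]
  pop 2: indeg[0]->1 | ready=[5] | order so far=[4, 2]
  pop 5: indeg[0]->0; indeg[1]->0; indeg[3]->2 | ready=[0, 1] | order so far=[4, 2, 5]
  pop 0: indeg[3]->1 | ready=[1] | order so far=[4, 2, 5, 0]
  pop 1: indeg[3]->0 | ready=[3] | order so far=[4, 2, 5, 0, 1]
  pop 3: no out-edges | ready=[] | order so far=[4, 2, 5, 0, 1, 3]
New canonical toposort: [4, 2, 5, 0, 1, 3]
Compare positions:
  Node 0: index 3 -> 3 (same)
  Node 1: index 4 -> 4 (same)
  Node 2: index 1 -> 1 (same)
  Node 3: index 5 -> 5 (same)
  Node 4: index 0 -> 0 (same)
  Node 5: index 2 -> 2 (same)
Nodes that changed position: none

Answer: none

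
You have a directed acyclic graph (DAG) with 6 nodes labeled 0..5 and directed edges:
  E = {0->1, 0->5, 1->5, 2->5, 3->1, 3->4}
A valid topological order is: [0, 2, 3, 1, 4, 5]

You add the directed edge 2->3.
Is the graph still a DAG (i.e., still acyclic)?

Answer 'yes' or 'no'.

Answer: yes

Derivation:
Given toposort: [0, 2, 3, 1, 4, 5]
Position of 2: index 1; position of 3: index 2
New edge 2->3: forward
Forward edge: respects the existing order. Still a DAG, same toposort still valid.
Still a DAG? yes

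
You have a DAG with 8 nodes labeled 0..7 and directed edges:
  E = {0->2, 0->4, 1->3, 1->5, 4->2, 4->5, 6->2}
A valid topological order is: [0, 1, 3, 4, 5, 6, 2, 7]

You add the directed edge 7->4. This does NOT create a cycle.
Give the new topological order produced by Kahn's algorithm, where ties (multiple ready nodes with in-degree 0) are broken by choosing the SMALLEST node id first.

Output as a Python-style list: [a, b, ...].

Old toposort: [0, 1, 3, 4, 5, 6, 2, 7]
Added edge: 7->4
Position of 7 (7) > position of 4 (3). Must reorder: 7 must now come before 4.
Run Kahn's algorithm (break ties by smallest node id):
  initial in-degrees: [0, 0, 3, 1, 2, 2, 0, 0]
  ready (indeg=0): [0, 1, 6, 7]
  pop 0: indeg[2]->2; indeg[4]->1 | ready=[1, 6, 7] | order so far=[0]
  pop 1: indeg[3]->0; indeg[5]->1 | ready=[3, 6, 7] | order so far=[0, 1]
  pop 3: no out-edges | ready=[6, 7] | order so far=[0, 1, 3]
  pop 6: indeg[2]->1 | ready=[7] | order so far=[0, 1, 3, 6]
  pop 7: indeg[4]->0 | ready=[4] | order so far=[0, 1, 3, 6, 7]
  pop 4: indeg[2]->0; indeg[5]->0 | ready=[2, 5] | order so far=[0, 1, 3, 6, 7, 4]
  pop 2: no out-edges | ready=[5] | order so far=[0, 1, 3, 6, 7, 4, 2]
  pop 5: no out-edges | ready=[] | order so far=[0, 1, 3, 6, 7, 4, 2, 5]
  Result: [0, 1, 3, 6, 7, 4, 2, 5]

Answer: [0, 1, 3, 6, 7, 4, 2, 5]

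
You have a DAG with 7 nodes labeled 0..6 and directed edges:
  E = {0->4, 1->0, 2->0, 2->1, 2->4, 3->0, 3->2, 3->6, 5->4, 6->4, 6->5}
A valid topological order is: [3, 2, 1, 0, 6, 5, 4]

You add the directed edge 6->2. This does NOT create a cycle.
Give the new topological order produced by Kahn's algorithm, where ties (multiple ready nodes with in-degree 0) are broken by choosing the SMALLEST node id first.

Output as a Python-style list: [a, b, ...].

Answer: [3, 6, 2, 1, 0, 5, 4]

Derivation:
Old toposort: [3, 2, 1, 0, 6, 5, 4]
Added edge: 6->2
Position of 6 (4) > position of 2 (1). Must reorder: 6 must now come before 2.
Run Kahn's algorithm (break ties by smallest node id):
  initial in-degrees: [3, 1, 2, 0, 4, 1, 1]
  ready (indeg=0): [3]
  pop 3: indeg[0]->2; indeg[2]->1; indeg[6]->0 | ready=[6] | order so far=[3]
  pop 6: indeg[2]->0; indeg[4]->3; indeg[5]->0 | ready=[2, 5] | order so far=[3, 6]
  pop 2: indeg[0]->1; indeg[1]->0; indeg[4]->2 | ready=[1, 5] | order so far=[3, 6, 2]
  pop 1: indeg[0]->0 | ready=[0, 5] | order so far=[3, 6, 2, 1]
  pop 0: indeg[4]->1 | ready=[5] | order so far=[3, 6, 2, 1, 0]
  pop 5: indeg[4]->0 | ready=[4] | order so far=[3, 6, 2, 1, 0, 5]
  pop 4: no out-edges | ready=[] | order so far=[3, 6, 2, 1, 0, 5, 4]
  Result: [3, 6, 2, 1, 0, 5, 4]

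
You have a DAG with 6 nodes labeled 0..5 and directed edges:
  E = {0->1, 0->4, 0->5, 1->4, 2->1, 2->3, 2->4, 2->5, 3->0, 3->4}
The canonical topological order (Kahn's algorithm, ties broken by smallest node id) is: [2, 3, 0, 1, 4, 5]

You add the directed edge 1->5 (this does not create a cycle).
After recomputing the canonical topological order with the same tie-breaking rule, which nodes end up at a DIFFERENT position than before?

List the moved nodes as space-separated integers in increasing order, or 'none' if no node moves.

Old toposort: [2, 3, 0, 1, 4, 5]
Added edge 1->5
Recompute Kahn (smallest-id tiebreak):
  initial in-degrees: [1, 2, 0, 1, 4, 3]
  ready (indeg=0): [2]
  pop 2: indeg[1]->1; indeg[3]->0; indeg[4]->3; indeg[5]->2 | ready=[3] | order so far=[2]
  pop 3: indeg[0]->0; indeg[4]->2 | ready=[0] | order so far=[2, 3]
  pop 0: indeg[1]->0; indeg[4]->1; indeg[5]->1 | ready=[1] | order so far=[2, 3, 0]
  pop 1: indeg[4]->0; indeg[5]->0 | ready=[4, 5] | order so far=[2, 3, 0, 1]
  pop 4: no out-edges | ready=[5] | order so far=[2, 3, 0, 1, 4]
  pop 5: no out-edges | ready=[] | order so far=[2, 3, 0, 1, 4, 5]
New canonical toposort: [2, 3, 0, 1, 4, 5]
Compare positions:
  Node 0: index 2 -> 2 (same)
  Node 1: index 3 -> 3 (same)
  Node 2: index 0 -> 0 (same)
  Node 3: index 1 -> 1 (same)
  Node 4: index 4 -> 4 (same)
  Node 5: index 5 -> 5 (same)
Nodes that changed position: none

Answer: none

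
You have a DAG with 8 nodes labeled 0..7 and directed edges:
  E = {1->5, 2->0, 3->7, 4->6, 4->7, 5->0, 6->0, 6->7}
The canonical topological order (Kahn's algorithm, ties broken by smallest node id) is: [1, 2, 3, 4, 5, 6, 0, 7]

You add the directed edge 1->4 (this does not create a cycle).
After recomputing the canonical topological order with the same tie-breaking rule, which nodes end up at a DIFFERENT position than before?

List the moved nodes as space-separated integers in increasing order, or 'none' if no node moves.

Old toposort: [1, 2, 3, 4, 5, 6, 0, 7]
Added edge 1->4
Recompute Kahn (smallest-id tiebreak):
  initial in-degrees: [3, 0, 0, 0, 1, 1, 1, 3]
  ready (indeg=0): [1, 2, 3]
  pop 1: indeg[4]->0; indeg[5]->0 | ready=[2, 3, 4, 5] | order so far=[1]
  pop 2: indeg[0]->2 | ready=[3, 4, 5] | order so far=[1, 2]
  pop 3: indeg[7]->2 | ready=[4, 5] | order so far=[1, 2, 3]
  pop 4: indeg[6]->0; indeg[7]->1 | ready=[5, 6] | order so far=[1, 2, 3, 4]
  pop 5: indeg[0]->1 | ready=[6] | order so far=[1, 2, 3, 4, 5]
  pop 6: indeg[0]->0; indeg[7]->0 | ready=[0, 7] | order so far=[1, 2, 3, 4, 5, 6]
  pop 0: no out-edges | ready=[7] | order so far=[1, 2, 3, 4, 5, 6, 0]
  pop 7: no out-edges | ready=[] | order so far=[1, 2, 3, 4, 5, 6, 0, 7]
New canonical toposort: [1, 2, 3, 4, 5, 6, 0, 7]
Compare positions:
  Node 0: index 6 -> 6 (same)
  Node 1: index 0 -> 0 (same)
  Node 2: index 1 -> 1 (same)
  Node 3: index 2 -> 2 (same)
  Node 4: index 3 -> 3 (same)
  Node 5: index 4 -> 4 (same)
  Node 6: index 5 -> 5 (same)
  Node 7: index 7 -> 7 (same)
Nodes that changed position: none

Answer: none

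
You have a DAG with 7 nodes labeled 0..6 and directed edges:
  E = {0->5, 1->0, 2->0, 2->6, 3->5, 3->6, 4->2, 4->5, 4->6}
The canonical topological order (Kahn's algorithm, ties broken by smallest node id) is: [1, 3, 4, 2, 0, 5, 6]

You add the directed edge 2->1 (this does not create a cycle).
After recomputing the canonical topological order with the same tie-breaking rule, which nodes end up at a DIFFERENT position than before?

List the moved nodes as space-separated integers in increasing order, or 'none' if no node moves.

Answer: 1 2 3 4

Derivation:
Old toposort: [1, 3, 4, 2, 0, 5, 6]
Added edge 2->1
Recompute Kahn (smallest-id tiebreak):
  initial in-degrees: [2, 1, 1, 0, 0, 3, 3]
  ready (indeg=0): [3, 4]
  pop 3: indeg[5]->2; indeg[6]->2 | ready=[4] | order so far=[3]
  pop 4: indeg[2]->0; indeg[5]->1; indeg[6]->1 | ready=[2] | order so far=[3, 4]
  pop 2: indeg[0]->1; indeg[1]->0; indeg[6]->0 | ready=[1, 6] | order so far=[3, 4, 2]
  pop 1: indeg[0]->0 | ready=[0, 6] | order so far=[3, 4, 2, 1]
  pop 0: indeg[5]->0 | ready=[5, 6] | order so far=[3, 4, 2, 1, 0]
  pop 5: no out-edges | ready=[6] | order so far=[3, 4, 2, 1, 0, 5]
  pop 6: no out-edges | ready=[] | order so far=[3, 4, 2, 1, 0, 5, 6]
New canonical toposort: [3, 4, 2, 1, 0, 5, 6]
Compare positions:
  Node 0: index 4 -> 4 (same)
  Node 1: index 0 -> 3 (moved)
  Node 2: index 3 -> 2 (moved)
  Node 3: index 1 -> 0 (moved)
  Node 4: index 2 -> 1 (moved)
  Node 5: index 5 -> 5 (same)
  Node 6: index 6 -> 6 (same)
Nodes that changed position: 1 2 3 4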